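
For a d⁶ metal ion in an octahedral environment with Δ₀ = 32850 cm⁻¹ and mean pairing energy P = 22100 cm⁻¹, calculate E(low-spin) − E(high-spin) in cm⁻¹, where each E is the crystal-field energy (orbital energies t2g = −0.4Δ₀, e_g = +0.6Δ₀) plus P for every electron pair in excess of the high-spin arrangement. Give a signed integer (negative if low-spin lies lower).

High-spin: t2g^4 e_g^2, CFSE = -0.4Δ₀ = -13140 cm⁻¹.
Low-spin t2g^6 e_g^0 gives -2.4Δ₀ = -78840 cm⁻¹, but forming 2 extra pairs costs 2P = 44200 cm⁻¹, so E(LS) = -78840 + 44200 = -34640 cm⁻¹.
The difference is -34640 − (-13140) = -21500 cm⁻¹, so low-spin lies lower.

-21500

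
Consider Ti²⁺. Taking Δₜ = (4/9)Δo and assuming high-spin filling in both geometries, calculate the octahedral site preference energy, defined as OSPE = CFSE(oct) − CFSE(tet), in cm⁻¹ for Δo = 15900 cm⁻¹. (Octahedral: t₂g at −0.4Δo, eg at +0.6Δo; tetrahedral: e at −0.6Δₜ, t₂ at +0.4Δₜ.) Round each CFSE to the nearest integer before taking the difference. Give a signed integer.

-4240

Group 4 minus oxidation state +2 gives a d² configuration for Ti²⁺.
Octahedral (high-spin): t₂g² eg⁰, CFSE = 2(−0.4) + 0(+0.6) = -0.8Δo = -0.8 × 15900 = -12720 cm⁻¹.
In a tetrahedral site the filling is e² t₂⁰: CFSE(tet) = -1.2Δₜ = -1.2 × (4/9)(15900) = -8480 cm⁻¹.
Subtracting, OSPE = -12720 − (-8480) = -4240 cm⁻¹.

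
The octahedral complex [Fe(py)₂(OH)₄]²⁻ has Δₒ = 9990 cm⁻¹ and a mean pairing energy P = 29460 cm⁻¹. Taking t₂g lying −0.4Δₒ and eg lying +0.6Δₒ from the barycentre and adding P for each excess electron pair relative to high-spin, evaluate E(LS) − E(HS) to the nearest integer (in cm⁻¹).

Ligand charges: 2×(+0) from py and 4×(-1) from OH⁻ sum to -4; with overall charge -2, Fe is +2.
Fe²⁺: group 8, so d-count = 8 − 2 = 6.
High-spin: t₂g⁴ eg², CFSE = -0.4Δₒ = -3996 cm⁻¹.
Low-spin: t₂g⁶ eg⁰, orbital CFSE = -2.4Δₒ = -23976 cm⁻¹; plus 2 excess pairs × P = +58920 cm⁻¹; total 34944 cm⁻¹.
Thus E(LS) − E(HS) = 38940 cm⁻¹.

38940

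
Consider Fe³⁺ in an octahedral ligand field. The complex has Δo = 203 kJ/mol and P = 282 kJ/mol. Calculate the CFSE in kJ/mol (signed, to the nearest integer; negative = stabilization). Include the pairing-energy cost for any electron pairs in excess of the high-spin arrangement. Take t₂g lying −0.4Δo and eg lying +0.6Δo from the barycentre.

0

Group 8 minus oxidation state +3 gives a d⁵ configuration for Fe³⁺.
Δo < P, so pairing is avoided: the ground state is high-spin.
That gives t₂g³ eg².
Orbital CFSE = 0.0Δo = 0.0 × 203 = 0 kJ/mol.
High-spin has no excess pairs, so no pairing correction applies.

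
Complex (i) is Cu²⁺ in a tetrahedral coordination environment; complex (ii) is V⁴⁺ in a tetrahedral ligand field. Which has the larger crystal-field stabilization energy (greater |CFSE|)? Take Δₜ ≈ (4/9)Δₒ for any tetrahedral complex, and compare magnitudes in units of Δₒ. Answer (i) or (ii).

(i): Cu is in group 11, so Cu²⁺ is d⁹ (11 − 2 = 9); Tetrahedral splitting is small, so the complex is high-spin; e⁴ t₂⁵, CFSE = -0.4Δₜ ≈ -0.18Δₒ.
(ii): V is in group 5, so V⁴⁺ is d¹ (5 − 4 = 1); Tetrahedral splitting is small, so the complex is high-spin; e^1 t2^0, CFSE = -0.6Δₜ ≈ -0.27Δₒ.
So (ii) has the larger |CFSE|.

(ii)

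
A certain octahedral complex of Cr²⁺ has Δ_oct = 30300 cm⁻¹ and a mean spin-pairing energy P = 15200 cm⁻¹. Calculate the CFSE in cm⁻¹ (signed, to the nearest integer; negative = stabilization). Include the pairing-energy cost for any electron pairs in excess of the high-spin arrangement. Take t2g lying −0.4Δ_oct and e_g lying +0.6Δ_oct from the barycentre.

-33280

Group 6 minus oxidation state +2 gives a d⁴ configuration for Cr²⁺.
Since Δ_oct = 30300 cm⁻¹ > P = 15200 cm⁻¹, the complex adopts the low-spin configuration.
Configuration: t2g^4 e_g^0.
Orbital CFSE = -1.6Δ_oct = -1.6 × 30300 = -48480 cm⁻¹.
Excess pairs vs high-spin: 1 − 0 = 1; pairing cost = +15200 cm⁻¹.
Net CFSE = -48480 + 15200 = -33280 cm⁻¹.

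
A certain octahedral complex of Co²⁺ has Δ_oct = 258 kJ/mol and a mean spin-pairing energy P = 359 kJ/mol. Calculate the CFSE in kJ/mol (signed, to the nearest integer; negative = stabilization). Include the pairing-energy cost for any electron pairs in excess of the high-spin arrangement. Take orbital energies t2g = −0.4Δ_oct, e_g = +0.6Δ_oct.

-206

Co²⁺: group 9, so d-count = 9 − 2 = 7.
With Δ_oct < P the complex is high-spin.
That gives t2g^5 e_g^2.
Orbital CFSE = -0.8Δ_oct = -0.8 × 258 = -206 kJ/mol.
High-spin has no excess pairs, so no pairing correction applies.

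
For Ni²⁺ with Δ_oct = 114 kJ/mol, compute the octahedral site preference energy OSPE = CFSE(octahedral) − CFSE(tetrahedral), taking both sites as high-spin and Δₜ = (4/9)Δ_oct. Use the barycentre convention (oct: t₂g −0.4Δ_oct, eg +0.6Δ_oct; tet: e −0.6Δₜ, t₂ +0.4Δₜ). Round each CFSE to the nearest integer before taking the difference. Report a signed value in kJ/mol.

Ni is in group 10, so Ni²⁺ is d⁸ (10 − 2 = 8).
Octahedral (high-spin): t2g^6 e_g^2, CFSE = 6(−0.4) + 2(+0.6) = -1.2Δ_oct = -1.2 × 114 = -137 kJ/mol.
Tetrahedral: e^4 t2^4, CFSE = 4(−0.6) + 4(+0.4) = -0.8Δₜ = -0.8 × (4/9) × 114 = -41 kJ/mol.
OSPE = -137 − (-41) = -96 kJ/mol.

-96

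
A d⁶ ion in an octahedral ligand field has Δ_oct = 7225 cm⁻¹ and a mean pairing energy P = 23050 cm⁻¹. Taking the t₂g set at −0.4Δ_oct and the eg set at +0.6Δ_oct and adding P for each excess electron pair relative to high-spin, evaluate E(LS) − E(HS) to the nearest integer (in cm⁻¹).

In the high-spin limit (t₂g⁴ eg²) the orbital term is -0.4Δ_oct = -2890 cm⁻¹, with no excess pairing.
Low-spin t₂g⁶ eg⁰ gives -2.4Δ_oct = -17340 cm⁻¹, but forming 2 extra pairs costs 2P = 46100 cm⁻¹, so E(LS) = -17340 + 46100 = 28760 cm⁻¹.
The difference is 28760 − (-2890) = 31650 cm⁻¹, so high-spin lies lower.

31650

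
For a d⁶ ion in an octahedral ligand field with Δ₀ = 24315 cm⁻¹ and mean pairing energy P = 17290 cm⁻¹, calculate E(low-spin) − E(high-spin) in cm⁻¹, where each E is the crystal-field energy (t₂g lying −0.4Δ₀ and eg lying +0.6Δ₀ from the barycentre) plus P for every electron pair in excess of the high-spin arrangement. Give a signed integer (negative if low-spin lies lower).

-14050

In the high-spin limit (t₂g⁴ eg²) the orbital term is -0.4Δ₀ = -9726 cm⁻¹, with no excess pairing.
For low-spin the configuration is t₂g⁶ eg⁰: orbital energy -2.4 × 24315 = -58356 cm⁻¹, and 2 additional pairs relative to high-spin add 34580 cm⁻¹, giving -23776 cm⁻¹.
Thus E(LS) − E(HS) = -14050 cm⁻¹.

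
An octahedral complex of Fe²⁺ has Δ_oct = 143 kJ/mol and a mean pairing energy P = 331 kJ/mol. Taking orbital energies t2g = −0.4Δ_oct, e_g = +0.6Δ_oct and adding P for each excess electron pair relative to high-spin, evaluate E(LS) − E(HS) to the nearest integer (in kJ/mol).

376

Group 8 minus oxidation state +2 gives a d⁶ configuration for Fe²⁺.
High-spin: t2g^4 e_g^2, CFSE = -0.4Δ_oct = -57 kJ/mol.
For low-spin the configuration is t2g^6 e_g^0: orbital energy -2.4 × 143 = -343 kJ/mol, and 2 additional pairs relative to high-spin add 662 kJ/mol, giving 319 kJ/mol.
E(LS) − E(HS) = 319 − (-57) = 376 kJ/mol.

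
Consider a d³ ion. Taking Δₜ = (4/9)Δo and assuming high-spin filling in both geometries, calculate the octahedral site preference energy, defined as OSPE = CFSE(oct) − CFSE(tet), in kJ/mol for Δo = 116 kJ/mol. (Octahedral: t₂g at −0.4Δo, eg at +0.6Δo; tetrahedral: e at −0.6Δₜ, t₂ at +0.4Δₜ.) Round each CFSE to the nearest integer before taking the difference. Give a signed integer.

-98

Octahedral (high-spin): t2g^3 e_g^0, CFSE = 3(−0.4) + 0(+0.6) = -1.2Δo = -1.2 × 116 = -139 kJ/mol.
In a tetrahedral site the filling is e^2 t2^1: CFSE(tet) = -0.8Δₜ = -0.8 × (4/9)(116) = -41 kJ/mol.
OSPE = CFSE(oct) − CFSE(tet) = -139 − (-41) = -98 kJ/mol.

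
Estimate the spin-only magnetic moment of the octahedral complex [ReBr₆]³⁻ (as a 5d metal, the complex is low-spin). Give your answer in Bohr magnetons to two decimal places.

Each Br⁻ contributes -1; 6 × (-1) = -6. With overall charge -3, Re is in the +3 oxidation state.
Re is in group 7, so Re³⁺ is d⁴ (7 − 3 = 4).
Configuration: t₂g⁴ eg⁰ → 2 unpaired electrons.
μ(spin-only) = √[2(2+2)] = √8 ≈ 2.83 Bohr magnetons.

2.83 Bohr magnetons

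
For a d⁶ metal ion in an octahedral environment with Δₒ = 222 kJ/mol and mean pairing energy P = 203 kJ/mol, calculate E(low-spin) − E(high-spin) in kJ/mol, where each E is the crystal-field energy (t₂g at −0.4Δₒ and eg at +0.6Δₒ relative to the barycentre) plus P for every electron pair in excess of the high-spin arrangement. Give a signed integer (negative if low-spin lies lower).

In the high-spin limit (t₂g⁴ eg²) the orbital term is -0.4Δₒ = -89 kJ/mol, with no excess pairing.
For low-spin the configuration is t₂g⁶ eg⁰: orbital energy -2.4 × 222 = -533 kJ/mol, and 2 additional pairs relative to high-spin add 406 kJ/mol, giving -127 kJ/mol.
Thus E(LS) − E(HS) = -38 kJ/mol.

-38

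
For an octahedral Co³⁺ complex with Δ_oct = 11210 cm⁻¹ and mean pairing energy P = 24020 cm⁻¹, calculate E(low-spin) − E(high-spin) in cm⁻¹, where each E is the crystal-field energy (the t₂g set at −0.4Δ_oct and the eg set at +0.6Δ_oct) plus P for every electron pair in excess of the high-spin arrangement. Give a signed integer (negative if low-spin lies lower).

25620

Group 9 minus oxidation state +3 gives a d⁶ configuration for Co³⁺.
High-spin d⁶ fills as t₂g⁴ eg² with CFSE 4(−0.4) + 2(+0.6) = -0.4Δ_oct = -4484 cm⁻¹.
Low-spin t₂g⁶ eg⁰ gives -2.4Δ_oct = -26904 cm⁻¹, but forming 2 extra pairs costs 2P = 48040 cm⁻¹, so E(LS) = -26904 + 48040 = 21136 cm⁻¹.
The difference is 21136 − (-4484) = 25620 cm⁻¹, so high-spin lies lower.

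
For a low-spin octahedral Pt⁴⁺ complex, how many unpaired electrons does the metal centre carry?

0

Pt is in group 10, so Pt⁴⁺ is d⁶ (10 − 4 = 6).
Configuration: t2g^6 e_g^0, giving 0 unpaired electrons.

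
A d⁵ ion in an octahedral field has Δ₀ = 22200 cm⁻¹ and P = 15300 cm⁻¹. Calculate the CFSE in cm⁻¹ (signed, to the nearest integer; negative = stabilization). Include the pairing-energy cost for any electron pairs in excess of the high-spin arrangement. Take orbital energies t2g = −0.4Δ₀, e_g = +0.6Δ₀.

-13800

Here Δ₀ > P (22200 > 15300), so the low-spin state is favoured.
Configuration: t2g^5 e_g^0.
Orbital CFSE = -2.0Δ₀ = -2.0 × 22200 = -44400 cm⁻¹.
Excess pairs vs high-spin: 2 − 0 = 2; pairing cost = +30600 cm⁻¹.
Net CFSE = -44400 + 30600 = -13800 cm⁻¹.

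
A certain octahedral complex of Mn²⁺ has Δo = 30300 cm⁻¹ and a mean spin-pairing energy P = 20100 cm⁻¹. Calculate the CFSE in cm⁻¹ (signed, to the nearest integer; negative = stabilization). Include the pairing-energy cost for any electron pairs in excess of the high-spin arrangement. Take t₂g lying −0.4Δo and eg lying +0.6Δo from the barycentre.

-20400

Mn sits in group 7; removing 2 electrons leaves Mn²⁺ with 7 − 2 = 5 d electrons.
Here Δo > P (30300 > 20100), so the low-spin state is favoured.
That gives t₂g⁵ eg⁰.
Orbital CFSE = -2.0Δo = -2.0 × 30300 = -60600 cm⁻¹.
Excess pairs vs high-spin: 2 − 0 = 2; pairing cost = +40200 cm⁻¹.
Net CFSE = -60600 + 40200 = -20400 cm⁻¹.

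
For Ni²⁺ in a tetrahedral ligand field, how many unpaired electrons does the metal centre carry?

2

Ni sits in group 10; removing 2 electrons leaves Ni²⁺ with 10 − 2 = 8 d electrons.
With tetrahedral geometry the complex is necessarily high-spin.
Configuration: e^4 t2^4, giving 2 unpaired electrons.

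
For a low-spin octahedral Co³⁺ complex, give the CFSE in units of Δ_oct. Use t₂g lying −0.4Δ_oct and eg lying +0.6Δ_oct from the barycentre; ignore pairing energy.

Co sits in group 9; removing 3 electrons leaves Co³⁺ with 9 − 3 = 6 d electrons.
Configuration: t₂g⁶ eg⁰.
CFSE = 6(-0.4Δ_oct) + 0(0.6Δ_oct) = -2.4Δ_oct + 0.0Δ_oct = -2.4Δ_oct.

-2.4 Δ_oct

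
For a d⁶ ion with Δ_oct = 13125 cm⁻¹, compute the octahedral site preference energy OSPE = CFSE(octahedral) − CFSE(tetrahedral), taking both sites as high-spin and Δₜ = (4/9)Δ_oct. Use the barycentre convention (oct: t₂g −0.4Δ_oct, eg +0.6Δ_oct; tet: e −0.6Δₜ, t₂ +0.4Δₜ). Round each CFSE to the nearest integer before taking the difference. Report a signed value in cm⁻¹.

-1750

Octahedral (high-spin): t2g^4 e_g^2, CFSE = 4(−0.4) + 2(+0.6) = -0.4Δ_oct = -0.4 × 13125 = -5250 cm⁻¹.
Tetrahedral: e^3 t2^3, CFSE = 3(−0.6) + 3(+0.4) = -0.6Δₜ = -0.6 × (4/9) × 13125 = -3500 cm⁻¹.
Subtracting, OSPE = -5250 − (-3500) = -1750 cm⁻¹.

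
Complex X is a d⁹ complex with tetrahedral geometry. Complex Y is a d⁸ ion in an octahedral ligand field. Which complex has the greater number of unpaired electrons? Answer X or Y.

X: With tetrahedral geometry the complex is necessarily high-spin; e⁴ t₂⁵ → 1 unpaired.
Y: For octahedral d⁸ the high- and low-spin configurations coincide; t₂g⁶ eg² → 2 unpaired.
So Y has more unpaired electrons.

Y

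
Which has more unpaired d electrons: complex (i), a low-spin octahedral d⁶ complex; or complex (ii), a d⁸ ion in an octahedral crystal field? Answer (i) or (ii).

(ii)

(i): t₂g⁶ eg⁰ → 0 unpaired.
(ii): t₂g⁶ eg² → 2 unpaired.
So (ii) has more unpaired electrons.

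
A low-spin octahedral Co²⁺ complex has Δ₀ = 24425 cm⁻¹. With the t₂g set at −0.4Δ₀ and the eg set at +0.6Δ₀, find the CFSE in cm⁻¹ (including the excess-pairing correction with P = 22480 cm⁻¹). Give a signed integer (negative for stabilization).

Co sits in group 9; removing 2 electrons leaves Co²⁺ with 9 − 2 = 7 d electrons.
Configuration: t₂g⁶ eg¹.
Orbital CFSE = 6(-0.4) + 1(0.6) = -1.8Δ₀ = -1.8 × 24425 = -43965 cm⁻¹.
High-spin d⁷ would be t₂g⁵ eg² with 2 pairs; low-spin has 3, so 1 excess pair costs +1P = +22480 cm⁻¹.
Overall CFSE = -43965 + 22480 = -21485 cm⁻¹.

-21485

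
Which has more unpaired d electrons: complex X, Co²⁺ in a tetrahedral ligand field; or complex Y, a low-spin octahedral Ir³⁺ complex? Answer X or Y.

X

X: Co²⁺: group 9, so d-count = 9 − 2 = 7; Tetrahedral fields are weak (Δₜ ≈ 4/9 Δₒ), so electrons fill high-spin; e^4 t2^3 → 3 unpaired.
Y: Ir is in group 9, so Ir³⁺ is d⁶ (9 − 3 = 6); t2g^6 e_g^0 → 0 unpaired.
So X has more unpaired electrons.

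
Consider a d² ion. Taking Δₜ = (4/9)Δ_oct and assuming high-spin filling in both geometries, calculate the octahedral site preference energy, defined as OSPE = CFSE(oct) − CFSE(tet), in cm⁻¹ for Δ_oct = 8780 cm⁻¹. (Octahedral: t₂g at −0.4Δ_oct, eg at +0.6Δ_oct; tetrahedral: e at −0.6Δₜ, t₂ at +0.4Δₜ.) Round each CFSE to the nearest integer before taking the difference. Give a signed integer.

-2341

Octahedral (high-spin): t2g^2 e_g^0, CFSE = 2(−0.4) + 0(+0.6) = -0.8Δ_oct = -0.8 × 8780 = -7024 cm⁻¹.
In a tetrahedral site the filling is e^2 t2^0: CFSE(tet) = -1.2Δₜ = -1.2 × (4/9)(8780) = -4683 cm⁻¹.
OSPE = -7024 − (-4683) = -2341 cm⁻¹.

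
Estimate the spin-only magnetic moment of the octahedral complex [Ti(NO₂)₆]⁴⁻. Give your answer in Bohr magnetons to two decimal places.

Each NO₂⁻ contributes -1; 6 × (-1) = -6. With overall charge -4, Ti is in the +2 oxidation state.
Ti sits in group 4; removing 2 electrons leaves Ti²⁺ with 4 − 2 = 2 d electrons.
Configuration: t₂g² eg⁰ → 2 unpaired electrons.
μ(spin-only) = √[2(2+2)] = √8 ≈ 2.83 Bohr magnetons.

2.83 Bohr magnetons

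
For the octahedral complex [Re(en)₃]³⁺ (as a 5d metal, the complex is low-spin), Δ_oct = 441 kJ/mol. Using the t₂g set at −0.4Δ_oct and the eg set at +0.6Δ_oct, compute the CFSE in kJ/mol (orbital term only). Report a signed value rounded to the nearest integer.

-706

en is neutral, so the +3 overall charge sits on Re: oxidation state +3.
Re³⁺: group 7, so d-count = 7 − 3 = 4.
Configuration: t₂g⁴ eg⁰.
The orbital stabilization is -1.6Δ_oct = -1.6 × 441 = -706 kJ/mol.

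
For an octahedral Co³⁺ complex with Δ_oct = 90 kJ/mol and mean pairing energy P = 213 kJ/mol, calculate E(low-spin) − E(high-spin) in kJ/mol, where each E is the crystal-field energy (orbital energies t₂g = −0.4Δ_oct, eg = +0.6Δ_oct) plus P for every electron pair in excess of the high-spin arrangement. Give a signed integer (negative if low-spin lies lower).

246

Co sits in group 9; removing 3 electrons leaves Co³⁺ with 9 − 3 = 6 d electrons.
High-spin: t₂g⁴ eg², CFSE = -0.4Δ_oct = -36 kJ/mol.
For low-spin the configuration is t₂g⁶ eg⁰: orbital energy -2.4 × 90 = -216 kJ/mol, and 2 additional pairs relative to high-spin add 426 kJ/mol, giving 210 kJ/mol.
E(LS) − E(HS) = 210 − (-36) = 246 kJ/mol.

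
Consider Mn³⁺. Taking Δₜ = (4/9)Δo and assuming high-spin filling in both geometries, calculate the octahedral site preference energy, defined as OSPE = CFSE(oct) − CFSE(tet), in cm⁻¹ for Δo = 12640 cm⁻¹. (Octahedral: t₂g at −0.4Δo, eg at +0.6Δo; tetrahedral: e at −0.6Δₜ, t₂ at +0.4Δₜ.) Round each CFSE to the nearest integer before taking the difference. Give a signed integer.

Mn³⁺: group 7, so d-count = 7 − 3 = 4.
In an octahedral site d⁴ (HS) is t₂g³ eg¹, giving CFSE(oct) = -0.6Δo = -7584 cm⁻¹.
Tetrahedral: e² t₂², CFSE = 2(−0.6) + 2(+0.4) = -0.4Δₜ = -0.4 × (4/9) × 12640 = -2247 cm⁻¹.
Subtracting, OSPE = -7584 − (-2247) = -5337 cm⁻¹.

-5337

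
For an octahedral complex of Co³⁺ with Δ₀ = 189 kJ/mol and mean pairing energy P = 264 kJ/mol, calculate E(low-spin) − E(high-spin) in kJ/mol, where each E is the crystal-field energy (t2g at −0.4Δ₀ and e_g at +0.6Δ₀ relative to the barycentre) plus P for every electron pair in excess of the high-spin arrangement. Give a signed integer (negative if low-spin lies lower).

150

Group 9 minus oxidation state +3 gives a d⁶ configuration for Co³⁺.
High-spin: t2g^4 e_g^2, CFSE = -0.4Δ₀ = -76 kJ/mol.
Low-spin t2g^6 e_g^0 gives -2.4Δ₀ = -454 kJ/mol, but forming 2 extra pairs costs 2P = 528 kJ/mol, so E(LS) = -454 + 528 = 74 kJ/mol.
Thus E(LS) − E(HS) = 150 kJ/mol.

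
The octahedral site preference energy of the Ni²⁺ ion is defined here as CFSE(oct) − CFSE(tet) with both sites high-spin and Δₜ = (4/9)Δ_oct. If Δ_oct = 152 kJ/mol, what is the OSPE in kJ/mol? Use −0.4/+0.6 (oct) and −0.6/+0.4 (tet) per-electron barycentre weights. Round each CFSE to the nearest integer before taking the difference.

Ni is in group 10, so Ni²⁺ is d⁸ (10 − 2 = 8).
In an octahedral site d⁸ (HS) is t2g^6 e_g^2, giving CFSE(oct) = -1.2Δ_oct = -182 kJ/mol.
Tetrahedral: e^4 t2^4, CFSE = 4(−0.6) + 4(+0.4) = -0.8Δₜ = -0.8 × (4/9) × 152 = -54 kJ/mol.
OSPE = -182 − (-54) = -128 kJ/mol.

-128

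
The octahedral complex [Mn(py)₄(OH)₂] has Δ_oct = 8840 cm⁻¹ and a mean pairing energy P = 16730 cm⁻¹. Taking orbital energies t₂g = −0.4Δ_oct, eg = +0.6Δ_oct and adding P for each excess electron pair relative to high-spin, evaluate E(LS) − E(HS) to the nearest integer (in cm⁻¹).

Ligand charges: 4×(+0) from py and 2×(-1) from OH⁻ sum to -2; with overall charge +0, Mn is +2.
Mn²⁺: group 7, so d-count = 7 − 2 = 5.
In the high-spin limit (t₂g³ eg²) the orbital term is 0.0Δ_oct = 0 cm⁻¹, with no excess pairing.
Low-spin t₂g⁵ eg⁰ gives -2.0Δ_oct = -17680 cm⁻¹, but forming 2 extra pairs costs 2P = 33460 cm⁻¹, so E(LS) = -17680 + 33460 = 15780 cm⁻¹.
The difference is 15780 − (0) = 15780 cm⁻¹, so high-spin lies lower.

15780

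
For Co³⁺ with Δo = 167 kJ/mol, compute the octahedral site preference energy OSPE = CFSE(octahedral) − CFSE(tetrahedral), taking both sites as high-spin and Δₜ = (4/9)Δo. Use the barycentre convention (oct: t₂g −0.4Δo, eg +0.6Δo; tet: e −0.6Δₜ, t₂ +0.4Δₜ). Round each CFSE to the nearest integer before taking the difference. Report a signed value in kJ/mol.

Co is in group 9, so Co³⁺ is d⁶ (9 − 3 = 6).
In an octahedral site d⁶ (HS) is t₂g⁴ eg², giving CFSE(oct) = -0.4Δo = -67 kJ/mol.
Tetrahedral: e³ t₂³, CFSE = 3(−0.6) + 3(+0.4) = -0.6Δₜ = -0.6 × (4/9) × 167 = -45 kJ/mol.
OSPE = CFSE(oct) − CFSE(tet) = -67 − (-45) = -22 kJ/mol.

-22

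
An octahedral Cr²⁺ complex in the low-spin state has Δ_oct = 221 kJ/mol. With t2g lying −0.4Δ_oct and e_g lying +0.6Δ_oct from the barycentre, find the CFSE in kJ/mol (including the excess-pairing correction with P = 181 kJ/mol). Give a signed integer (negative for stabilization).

-173

Cr²⁺: group 6, so d-count = 6 − 2 = 4.
Electron filling gives t2g^4 e_g^0.
CFSE(orbital) = 4×(-0.4Δ_oct) + 0×(0.6Δ_oct) = -1.6Δ_oct; with Δ_oct = 221 kJ/mol that is -354 kJ/mol.
Pairing penalty: 1 pair vs 0 in the high-spin reference → 1 extra × P = 181 kJ/mol.
Combining: -354 + 181 = -173 kJ/mol.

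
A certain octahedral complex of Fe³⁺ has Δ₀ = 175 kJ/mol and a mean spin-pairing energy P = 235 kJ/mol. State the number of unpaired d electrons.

5

Fe is in group 8, so Fe³⁺ is d⁵ (8 − 3 = 5).
With Δ₀ < P the complex is high-spin.
That gives t2g^3 e_g^2.
Unpaired electrons: 5.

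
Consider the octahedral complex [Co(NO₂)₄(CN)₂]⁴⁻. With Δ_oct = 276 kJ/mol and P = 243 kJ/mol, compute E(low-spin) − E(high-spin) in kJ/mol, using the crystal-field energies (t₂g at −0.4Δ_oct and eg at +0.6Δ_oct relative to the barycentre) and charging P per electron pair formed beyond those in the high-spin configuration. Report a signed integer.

-33

Ligand charges: 4×(-1) from NO₂⁻ and 2×(-1) from CN⁻ sum to -6; with overall charge -4, Co is +2.
Co is in group 9, so Co²⁺ is d⁷ (9 − 2 = 7).
In the high-spin limit (t₂g⁵ eg²) the orbital term is -0.8Δ_oct = -221 kJ/mol, with no excess pairing.
Low-spin t₂g⁶ eg¹ gives -1.8Δ_oct = -497 kJ/mol, but forming 1 extra pair costs 1P = 243 kJ/mol, so E(LS) = -497 + 243 = -254 kJ/mol.
E(LS) − E(HS) = -254 − (-221) = -33 kJ/mol.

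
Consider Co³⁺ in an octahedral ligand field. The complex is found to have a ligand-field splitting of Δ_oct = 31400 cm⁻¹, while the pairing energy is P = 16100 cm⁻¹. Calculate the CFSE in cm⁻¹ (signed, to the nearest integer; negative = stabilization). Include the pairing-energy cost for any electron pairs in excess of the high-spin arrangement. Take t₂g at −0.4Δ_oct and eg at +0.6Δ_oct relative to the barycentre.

-43160

Group 9 minus oxidation state +3 gives a d⁶ configuration for Co³⁺.
With Δ_oct > P the complex is low-spin.
That gives t₂g⁶ eg⁰.
Orbital CFSE = -2.4Δ_oct = -2.4 × 31400 = -75360 cm⁻¹.
Excess pairs vs high-spin: 3 − 1 = 2; pairing cost = +32200 cm⁻¹.
Net CFSE = -75360 + 32200 = -43160 cm⁻¹.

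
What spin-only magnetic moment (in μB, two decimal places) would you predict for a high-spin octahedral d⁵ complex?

Configuration: t2g^3 e_g^2 → 5 unpaired electrons.
μ(spin-only) = √[5(5+2)] = √35 ≈ 5.92 μB.

5.92 μB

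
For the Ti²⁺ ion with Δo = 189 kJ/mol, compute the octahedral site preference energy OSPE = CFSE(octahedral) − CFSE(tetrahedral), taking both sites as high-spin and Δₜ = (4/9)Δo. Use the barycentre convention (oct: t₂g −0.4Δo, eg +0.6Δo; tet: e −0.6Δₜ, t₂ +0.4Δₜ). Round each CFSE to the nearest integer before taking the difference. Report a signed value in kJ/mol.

Ti sits in group 4; removing 2 electrons leaves Ti²⁺ with 4 − 2 = 2 d electrons.
Octahedral (high-spin): t2g^2 e_g^0, CFSE = 2(−0.4) + 0(+0.6) = -0.8Δo = -0.8 × 189 = -151 kJ/mol.
In a tetrahedral site the filling is e^2 t2^0: CFSE(tet) = -1.2Δₜ = -1.2 × (4/9)(189) = -101 kJ/mol.
Subtracting, OSPE = -151 − (-101) = -50 kJ/mol.

-50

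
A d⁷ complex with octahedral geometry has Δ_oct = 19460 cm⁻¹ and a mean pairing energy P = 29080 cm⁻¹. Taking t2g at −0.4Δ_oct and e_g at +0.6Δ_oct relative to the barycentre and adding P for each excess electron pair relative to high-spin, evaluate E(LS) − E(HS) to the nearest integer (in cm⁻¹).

9620

In the high-spin limit (t2g^5 e_g^2) the orbital term is -0.8Δ_oct = -15568 cm⁻¹, with no excess pairing.
Low-spin t2g^6 e_g^1 gives -1.8Δ_oct = -35028 cm⁻¹, but forming 1 extra pair costs 1P = 29080 cm⁻¹, so E(LS) = -35028 + 29080 = -5948 cm⁻¹.
Thus E(LS) − E(HS) = 9620 cm⁻¹.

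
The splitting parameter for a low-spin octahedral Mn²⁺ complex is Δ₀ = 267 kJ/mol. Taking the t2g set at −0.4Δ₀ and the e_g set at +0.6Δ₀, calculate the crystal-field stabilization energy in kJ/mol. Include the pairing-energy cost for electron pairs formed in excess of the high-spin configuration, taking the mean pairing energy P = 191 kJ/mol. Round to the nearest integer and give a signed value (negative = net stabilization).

Mn sits in group 7; removing 2 electrons leaves Mn²⁺ with 7 − 2 = 5 d electrons.
Configuration: t2g^5 e_g^0.
The orbital stabilization is -2.0Δ₀ = -2.0 × 267 = -534 kJ/mol.
Pairing penalty: 2 pairs vs 0 in the high-spin reference → 2 extra × P = 382 kJ/mol.
Combining: -534 + 382 = -152 kJ/mol.

-152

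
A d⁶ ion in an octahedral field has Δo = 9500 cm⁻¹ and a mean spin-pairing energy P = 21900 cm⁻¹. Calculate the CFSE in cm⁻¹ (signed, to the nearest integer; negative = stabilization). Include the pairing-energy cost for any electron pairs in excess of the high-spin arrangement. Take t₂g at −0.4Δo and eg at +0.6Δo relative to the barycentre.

With Δo < P the complex is high-spin.
That gives t₂g⁴ eg².
Orbital CFSE = -0.4Δo = -0.4 × 9500 = -3800 cm⁻¹.
High-spin has no excess pairs, so no pairing correction applies.

-3800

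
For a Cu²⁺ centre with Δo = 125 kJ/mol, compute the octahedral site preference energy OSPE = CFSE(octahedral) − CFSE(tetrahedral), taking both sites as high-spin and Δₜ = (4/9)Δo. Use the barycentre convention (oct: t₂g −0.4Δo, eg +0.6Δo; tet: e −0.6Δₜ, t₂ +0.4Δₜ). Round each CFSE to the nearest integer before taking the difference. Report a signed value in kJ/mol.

-53

Group 11 minus oxidation state +2 gives a d⁹ configuration for Cu²⁺.
In an octahedral site d⁹ (HS) is t₂g⁶ eg³, giving CFSE(oct) = -0.6Δo = -75 kJ/mol.
In a tetrahedral site the filling is e⁴ t₂⁵: CFSE(tet) = -0.4Δₜ = -0.4 × (4/9)(125) = -22 kJ/mol.
Subtracting, OSPE = -75 − (-22) = -53 kJ/mol.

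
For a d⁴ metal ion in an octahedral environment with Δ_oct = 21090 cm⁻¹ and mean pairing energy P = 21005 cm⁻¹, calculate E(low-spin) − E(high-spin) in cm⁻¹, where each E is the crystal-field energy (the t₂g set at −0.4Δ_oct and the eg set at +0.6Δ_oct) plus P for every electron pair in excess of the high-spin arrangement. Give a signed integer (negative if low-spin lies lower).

-85

In the high-spin limit (t₂g³ eg¹) the orbital term is -0.6Δ_oct = -12654 cm⁻¹, with no excess pairing.
Low-spin t₂g⁴ eg⁰ gives -1.6Δ_oct = -33744 cm⁻¹, but forming 1 extra pair costs 1P = 21005 cm⁻¹, so E(LS) = -33744 + 21005 = -12739 cm⁻¹.
E(LS) − E(HS) = -12739 − (-12654) = -85 cm⁻¹.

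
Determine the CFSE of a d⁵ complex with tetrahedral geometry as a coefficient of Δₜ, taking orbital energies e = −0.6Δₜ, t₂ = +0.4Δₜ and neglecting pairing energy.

Tetrahedral splitting is small, so the complex is high-spin.
Configuration: e² t₂³.
CFSE = 2(-0.6Δₜ) + 3(0.4Δₜ) = -1.2Δₜ + 1.2Δₜ = 0.0Δₜ.

0.0 Δₜ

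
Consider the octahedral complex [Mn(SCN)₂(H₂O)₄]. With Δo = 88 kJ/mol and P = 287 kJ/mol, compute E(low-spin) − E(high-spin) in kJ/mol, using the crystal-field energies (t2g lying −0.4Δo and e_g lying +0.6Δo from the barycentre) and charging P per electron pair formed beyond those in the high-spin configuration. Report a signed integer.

398

Ligand charges: 2×(-1) from SCN⁻ and 4×(+0) from H₂O sum to -2; with overall charge +0, Mn is +2.
Group 7 minus oxidation state +2 gives a d⁵ configuration for Mn²⁺.
High-spin: t2g^3 e_g^2, CFSE = 0.0Δo = 0 kJ/mol.
For low-spin the configuration is t2g^5 e_g^0: orbital energy -2.0 × 88 = -176 kJ/mol, and 2 additional pairs relative to high-spin add 574 kJ/mol, giving 398 kJ/mol.
Thus E(LS) − E(HS) = 398 kJ/mol.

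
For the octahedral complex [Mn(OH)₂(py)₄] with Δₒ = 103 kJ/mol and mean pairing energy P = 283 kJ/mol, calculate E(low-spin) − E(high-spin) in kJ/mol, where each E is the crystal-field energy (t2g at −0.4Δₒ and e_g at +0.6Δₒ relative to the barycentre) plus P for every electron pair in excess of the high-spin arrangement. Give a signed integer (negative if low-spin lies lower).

360

Ligand charges: 2×(-1) from OH⁻ and 4×(+0) from py sum to -2; with overall charge +0, Mn is +2.
Mn sits in group 7; removing 2 electrons leaves Mn²⁺ with 7 − 2 = 5 d electrons.
High-spin d⁵ fills as t2g^3 e_g^2 with CFSE 3(−0.4) + 2(+0.6) = 0.0Δₒ = 0 kJ/mol.
Low-spin: t2g^5 e_g^0, orbital CFSE = -2.0Δₒ = -206 kJ/mol; plus 2 excess pairs × P = +566 kJ/mol; total 360 kJ/mol.
The difference is 360 − (0) = 360 kJ/mol, so high-spin lies lower.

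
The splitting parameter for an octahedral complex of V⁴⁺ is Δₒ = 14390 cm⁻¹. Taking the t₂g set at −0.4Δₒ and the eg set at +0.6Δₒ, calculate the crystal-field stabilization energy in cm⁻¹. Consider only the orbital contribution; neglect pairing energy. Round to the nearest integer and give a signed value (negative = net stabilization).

V⁴⁺: group 5, so d-count = 5 − 4 = 1.
For octahedral d¹ the high- and low-spin configurations coincide.
Electron filling gives t₂g¹ eg⁰.
The orbital stabilization is -0.4Δₒ = -0.4 × 14390 = -5756 cm⁻¹.

-5756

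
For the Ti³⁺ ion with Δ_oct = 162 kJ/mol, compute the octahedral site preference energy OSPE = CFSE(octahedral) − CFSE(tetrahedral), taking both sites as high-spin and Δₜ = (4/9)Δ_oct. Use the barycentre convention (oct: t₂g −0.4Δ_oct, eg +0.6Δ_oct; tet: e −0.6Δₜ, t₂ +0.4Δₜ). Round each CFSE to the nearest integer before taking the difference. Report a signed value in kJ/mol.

-22

Ti sits in group 4; removing 3 electrons leaves Ti³⁺ with 4 − 3 = 1 d electrons.
Octahedral high-spin t2g^1 e_g^0: CFSE = -0.4 × 162 = -65 kJ/mol.
In a tetrahedral site the filling is e^1 t2^0: CFSE(tet) = -0.6Δₜ = -0.6 × (4/9)(162) = -43 kJ/mol.
OSPE = -65 − (-43) = -22 kJ/mol.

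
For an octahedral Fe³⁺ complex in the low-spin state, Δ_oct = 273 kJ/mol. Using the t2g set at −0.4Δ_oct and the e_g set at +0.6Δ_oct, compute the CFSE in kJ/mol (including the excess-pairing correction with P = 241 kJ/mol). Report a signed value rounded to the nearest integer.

Fe is in group 8, so Fe³⁺ is d⁵ (8 − 3 = 5).
Electron filling gives t2g^5 e_g^0.
Orbital CFSE = 5(-0.4) + 0(0.6) = -2.0Δ_oct = -2.0 × 273 = -546 kJ/mol.
Pairing penalty: 2 pairs vs 0 in the high-spin reference → 2 extra × P = 482 kJ/mol.
Net CFSE = -546 + 482 = -64 kJ/mol.

-64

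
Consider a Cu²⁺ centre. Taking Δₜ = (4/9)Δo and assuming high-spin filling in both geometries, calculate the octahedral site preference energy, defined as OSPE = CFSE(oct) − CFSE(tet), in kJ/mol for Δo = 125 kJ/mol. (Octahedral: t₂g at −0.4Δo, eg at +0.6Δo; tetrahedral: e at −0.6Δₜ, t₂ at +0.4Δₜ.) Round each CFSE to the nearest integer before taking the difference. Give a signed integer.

Cu sits in group 11; removing 2 electrons leaves Cu²⁺ with 11 − 2 = 9 d electrons.
In an octahedral site d⁹ (HS) is t₂g⁶ eg³, giving CFSE(oct) = -0.6Δo = -75 kJ/mol.
Tetrahedral e⁴ t₂⁵ gives -0.4Δₜ = -0.4 × (4/9) × 125 = -22 kJ/mol.
OSPE = -75 − (-22) = -53 kJ/mol.

-53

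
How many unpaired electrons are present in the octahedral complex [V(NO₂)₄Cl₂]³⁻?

Ligand charges: 4×(-1) from NO₂⁻ and 2×(-1) from Cl⁻ sum to -6; with overall charge -3, V is +3.
Group 5 minus oxidation state +3 gives a d² configuration for V³⁺.
Configuration: t₂g² eg⁰, giving 2 unpaired electrons.

2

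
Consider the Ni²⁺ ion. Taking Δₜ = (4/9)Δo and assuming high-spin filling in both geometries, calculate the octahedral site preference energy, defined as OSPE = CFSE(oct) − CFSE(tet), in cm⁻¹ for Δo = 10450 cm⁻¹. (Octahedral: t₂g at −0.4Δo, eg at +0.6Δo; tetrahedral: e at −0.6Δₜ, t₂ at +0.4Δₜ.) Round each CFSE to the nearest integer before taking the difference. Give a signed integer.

-8824

Group 10 minus oxidation state +2 gives a d⁸ configuration for Ni²⁺.
In an octahedral site d⁸ (HS) is t₂g⁶ eg², giving CFSE(oct) = -1.2Δo = -12540 cm⁻¹.
Tetrahedral e⁴ t₂⁴ gives -0.8Δₜ = -0.8 × (4/9) × 10450 = -3716 cm⁻¹.
OSPE = -12540 − (-3716) = -8824 cm⁻¹.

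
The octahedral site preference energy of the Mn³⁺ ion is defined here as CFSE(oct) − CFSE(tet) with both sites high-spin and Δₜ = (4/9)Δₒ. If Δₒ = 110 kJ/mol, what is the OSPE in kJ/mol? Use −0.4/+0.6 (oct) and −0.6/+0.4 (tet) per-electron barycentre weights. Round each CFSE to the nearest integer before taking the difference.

-46

Group 7 minus oxidation state +3 gives a d⁴ configuration for Mn³⁺.
Octahedral (high-spin): t2g^3 e_g^1, CFSE = 3(−0.4) + 1(+0.6) = -0.6Δₒ = -0.6 × 110 = -66 kJ/mol.
Tetrahedral e^2 t2^2 gives -0.4Δₜ = -0.4 × (4/9) × 110 = -20 kJ/mol.
OSPE = CFSE(oct) − CFSE(tet) = -66 − (-20) = -46 kJ/mol.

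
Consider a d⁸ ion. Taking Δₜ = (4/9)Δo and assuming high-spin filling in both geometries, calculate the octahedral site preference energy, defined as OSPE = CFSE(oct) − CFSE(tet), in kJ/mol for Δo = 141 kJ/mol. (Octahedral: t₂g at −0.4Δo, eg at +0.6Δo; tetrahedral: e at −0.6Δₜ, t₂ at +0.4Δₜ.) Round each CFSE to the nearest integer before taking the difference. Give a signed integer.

-119

In an octahedral site d⁸ (HS) is t₂g⁶ eg², giving CFSE(oct) = -1.2Δo = -169 kJ/mol.
In a tetrahedral site the filling is e⁴ t₂⁴: CFSE(tet) = -0.8Δₜ = -0.8 × (4/9)(141) = -50 kJ/mol.
OSPE = -169 − (-50) = -119 kJ/mol.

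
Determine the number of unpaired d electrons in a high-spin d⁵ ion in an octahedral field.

5

Configuration: t2g^3 e_g^2, giving 5 unpaired electrons.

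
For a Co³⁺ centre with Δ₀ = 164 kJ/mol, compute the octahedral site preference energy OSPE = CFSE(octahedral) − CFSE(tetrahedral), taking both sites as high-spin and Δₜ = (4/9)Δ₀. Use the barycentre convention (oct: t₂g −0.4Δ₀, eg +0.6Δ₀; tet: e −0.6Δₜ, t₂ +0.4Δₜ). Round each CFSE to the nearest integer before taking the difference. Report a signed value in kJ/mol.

Group 9 minus oxidation state +3 gives a d⁶ configuration for Co³⁺.
In an octahedral site d⁶ (HS) is t₂g⁴ eg², giving CFSE(oct) = -0.4Δ₀ = -66 kJ/mol.
Tetrahedral: e³ t₂³, CFSE = 3(−0.6) + 3(+0.4) = -0.6Δₜ = -0.6 × (4/9) × 164 = -44 kJ/mol.
OSPE = CFSE(oct) − CFSE(tet) = -66 − (-44) = -22 kJ/mol.

-22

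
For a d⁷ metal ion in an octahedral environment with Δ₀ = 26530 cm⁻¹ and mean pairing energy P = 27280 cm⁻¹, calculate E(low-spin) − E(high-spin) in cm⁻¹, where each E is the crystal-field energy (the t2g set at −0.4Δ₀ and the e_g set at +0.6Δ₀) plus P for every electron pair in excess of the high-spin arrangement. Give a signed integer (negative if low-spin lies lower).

750

In the high-spin limit (t2g^5 e_g^2) the orbital term is -0.8Δ₀ = -21224 cm⁻¹, with no excess pairing.
For low-spin the configuration is t2g^6 e_g^1: orbital energy -1.8 × 26530 = -47754 cm⁻¹, and 1 additional pair relative to high-spin adds 27280 cm⁻¹, giving -20474 cm⁻¹.
Thus E(LS) − E(HS) = 750 cm⁻¹.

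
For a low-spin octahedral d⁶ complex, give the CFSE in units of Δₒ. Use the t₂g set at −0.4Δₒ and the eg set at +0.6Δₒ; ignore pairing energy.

Configuration: t₂g⁶ eg⁰.
CFSE = 6(-0.4Δₒ) + 0(0.6Δₒ) = -2.4Δₒ + 0.0Δₒ = -2.4Δₒ.

-2.4 Δₒ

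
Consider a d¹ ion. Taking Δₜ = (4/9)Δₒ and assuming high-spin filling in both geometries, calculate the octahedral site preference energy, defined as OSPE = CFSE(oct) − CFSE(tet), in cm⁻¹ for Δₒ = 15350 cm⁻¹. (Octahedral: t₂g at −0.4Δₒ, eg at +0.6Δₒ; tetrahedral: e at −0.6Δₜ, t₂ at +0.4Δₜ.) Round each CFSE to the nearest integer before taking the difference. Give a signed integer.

-2047

In an octahedral site d¹ (HS) is t₂g¹ eg⁰, giving CFSE(oct) = -0.4Δₒ = -6140 cm⁻¹.
In a tetrahedral site the filling is e¹ t₂⁰: CFSE(tet) = -0.6Δₜ = -0.6 × (4/9)(15350) = -4093 cm⁻¹.
OSPE = CFSE(oct) − CFSE(tet) = -6140 − (-4093) = -2047 cm⁻¹.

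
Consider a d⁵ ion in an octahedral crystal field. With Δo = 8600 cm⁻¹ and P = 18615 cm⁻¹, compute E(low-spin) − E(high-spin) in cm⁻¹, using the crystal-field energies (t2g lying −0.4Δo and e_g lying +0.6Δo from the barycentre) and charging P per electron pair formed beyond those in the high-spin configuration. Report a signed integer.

20030

In the high-spin limit (t2g^3 e_g^2) the orbital term is 0.0Δo = 0 cm⁻¹, with no excess pairing.
Low-spin t2g^5 e_g^0 gives -2.0Δo = -17200 cm⁻¹, but forming 2 extra pairs costs 2P = 37230 cm⁻¹, so E(LS) = -17200 + 37230 = 20030 cm⁻¹.
The difference is 20030 − (0) = 20030 cm⁻¹, so high-spin lies lower.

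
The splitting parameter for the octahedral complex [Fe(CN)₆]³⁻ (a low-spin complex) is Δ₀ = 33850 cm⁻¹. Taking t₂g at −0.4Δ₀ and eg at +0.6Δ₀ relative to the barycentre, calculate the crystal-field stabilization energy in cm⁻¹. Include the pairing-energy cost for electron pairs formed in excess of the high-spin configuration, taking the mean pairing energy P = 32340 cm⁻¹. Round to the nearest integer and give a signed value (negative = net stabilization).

-3020

Each CN⁻ contributes -1; 6 × (-1) = -6. With overall charge -3, Fe is in the +3 oxidation state.
Fe sits in group 8; removing 3 electrons leaves Fe³⁺ with 8 − 3 = 5 d electrons.
Electron filling gives t₂g⁵ eg⁰.
The orbital stabilization is -2.0Δ₀ = -2.0 × 33850 = -67700 cm⁻¹.
Pairing penalty: 2 pairs vs 0 in the high-spin reference → 2 extra × P = 64680 cm⁻¹.
Net CFSE = -67700 + 64680 = -3020 cm⁻¹.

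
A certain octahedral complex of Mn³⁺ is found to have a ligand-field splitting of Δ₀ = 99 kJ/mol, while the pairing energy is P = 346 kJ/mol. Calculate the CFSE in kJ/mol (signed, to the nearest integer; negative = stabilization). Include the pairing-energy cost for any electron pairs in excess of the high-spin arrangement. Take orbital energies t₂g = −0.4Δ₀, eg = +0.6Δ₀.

-59

Mn³⁺: group 7, so d-count = 7 − 3 = 4.
Since Δ₀ = 99 kJ/mol < P = 346 kJ/mol, the complex adopts the high-spin configuration.
That gives t₂g³ eg¹.
Orbital CFSE = -0.6Δ₀ = -0.6 × 99 = -59 kJ/mol.
High-spin has no excess pairs, so no pairing correction applies.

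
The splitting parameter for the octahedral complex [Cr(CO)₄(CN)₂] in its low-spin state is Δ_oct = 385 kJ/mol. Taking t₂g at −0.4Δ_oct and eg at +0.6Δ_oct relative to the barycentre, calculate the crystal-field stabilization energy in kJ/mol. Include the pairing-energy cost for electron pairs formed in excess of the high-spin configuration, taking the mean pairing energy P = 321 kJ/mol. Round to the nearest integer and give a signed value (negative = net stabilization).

Ligand charges: 4×(+0) from CO and 2×(-1) from CN⁻ sum to -2; with overall charge +0, Cr is +2.
Cr²⁺: group 6, so d-count = 6 − 2 = 4.
The d⁴ electrons fill as t₂g⁴ eg⁰.
The orbital stabilization is -1.6Δ_oct = -1.6 × 385 = -616 kJ/mol.
Pairing penalty: 1 pair vs 0 in the high-spin reference → 1 extra × P = 321 kJ/mol.
Net CFSE = -616 + 321 = -295 kJ/mol.

-295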